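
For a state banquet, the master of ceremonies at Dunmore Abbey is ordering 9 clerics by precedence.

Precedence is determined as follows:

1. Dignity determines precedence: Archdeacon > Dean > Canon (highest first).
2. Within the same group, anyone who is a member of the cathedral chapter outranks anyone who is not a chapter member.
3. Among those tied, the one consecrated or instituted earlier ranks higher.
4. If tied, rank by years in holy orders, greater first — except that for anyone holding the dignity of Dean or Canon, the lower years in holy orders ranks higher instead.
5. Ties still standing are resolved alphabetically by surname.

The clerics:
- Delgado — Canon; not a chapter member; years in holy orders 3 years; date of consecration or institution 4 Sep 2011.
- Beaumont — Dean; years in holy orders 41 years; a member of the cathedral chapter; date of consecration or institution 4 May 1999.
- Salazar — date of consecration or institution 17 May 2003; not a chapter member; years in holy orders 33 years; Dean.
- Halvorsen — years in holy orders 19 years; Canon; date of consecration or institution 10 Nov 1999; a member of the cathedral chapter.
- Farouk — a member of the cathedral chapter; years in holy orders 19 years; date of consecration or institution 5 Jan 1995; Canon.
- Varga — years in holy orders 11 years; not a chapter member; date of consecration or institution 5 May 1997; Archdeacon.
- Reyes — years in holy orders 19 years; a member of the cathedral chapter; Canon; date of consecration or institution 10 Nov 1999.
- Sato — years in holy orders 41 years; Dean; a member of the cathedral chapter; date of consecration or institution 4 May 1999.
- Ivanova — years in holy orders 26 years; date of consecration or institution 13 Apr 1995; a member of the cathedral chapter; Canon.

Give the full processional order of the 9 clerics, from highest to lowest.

Varga, Beaumont, Sato, Salazar, Farouk, Ivanova, Halvorsen, Reyes, Delgado

By dignity: Varga (Archdeacon); then Beaumont, Sato and Salazar (Dean); then Farouk, Ivanova, Halvorsen, Reyes and Delgado (Canon).
Among Beaumont, Sato and Salazar, a member of the cathedral chapter before not a chapter member: Beaumont and Sato (a member of the cathedral chapter) before Salazar (not a chapter member).
Beaumont and Sato both have date of consecration or institution 4 May 1999, so the next rule applies.
Beaumont and Sato both have years in holy orders 41 years, so the next rule applies.
Among Beaumont and Sato, alphabetically by surname: Beaumont before Sato.
Among Farouk, Ivanova, Halvorsen, Reyes and Delgado, a member of the cathedral chapter before not a chapter member: Farouk, Ivanova, Halvorsen and Reyes (a member of the cathedral chapter) before Delgado (not a chapter member).
Among Farouk, Ivanova, Halvorsen and Reyes, by date of consecration or institution (earlier first): Farouk (5 Jan 1995) before Ivanova (13 Apr 1995) before Halvorsen and Reyes (10 Nov 1999).
Halvorsen and Reyes both have years in holy orders 19 years, so the next rule applies.
Among Halvorsen and Reyes, alphabetically by surname: Halvorsen before Reyes.
Full order: Varga, Beaumont, Sato, Salazar, Farouk, Ivanova, Halvorsen, Reyes, Delgado.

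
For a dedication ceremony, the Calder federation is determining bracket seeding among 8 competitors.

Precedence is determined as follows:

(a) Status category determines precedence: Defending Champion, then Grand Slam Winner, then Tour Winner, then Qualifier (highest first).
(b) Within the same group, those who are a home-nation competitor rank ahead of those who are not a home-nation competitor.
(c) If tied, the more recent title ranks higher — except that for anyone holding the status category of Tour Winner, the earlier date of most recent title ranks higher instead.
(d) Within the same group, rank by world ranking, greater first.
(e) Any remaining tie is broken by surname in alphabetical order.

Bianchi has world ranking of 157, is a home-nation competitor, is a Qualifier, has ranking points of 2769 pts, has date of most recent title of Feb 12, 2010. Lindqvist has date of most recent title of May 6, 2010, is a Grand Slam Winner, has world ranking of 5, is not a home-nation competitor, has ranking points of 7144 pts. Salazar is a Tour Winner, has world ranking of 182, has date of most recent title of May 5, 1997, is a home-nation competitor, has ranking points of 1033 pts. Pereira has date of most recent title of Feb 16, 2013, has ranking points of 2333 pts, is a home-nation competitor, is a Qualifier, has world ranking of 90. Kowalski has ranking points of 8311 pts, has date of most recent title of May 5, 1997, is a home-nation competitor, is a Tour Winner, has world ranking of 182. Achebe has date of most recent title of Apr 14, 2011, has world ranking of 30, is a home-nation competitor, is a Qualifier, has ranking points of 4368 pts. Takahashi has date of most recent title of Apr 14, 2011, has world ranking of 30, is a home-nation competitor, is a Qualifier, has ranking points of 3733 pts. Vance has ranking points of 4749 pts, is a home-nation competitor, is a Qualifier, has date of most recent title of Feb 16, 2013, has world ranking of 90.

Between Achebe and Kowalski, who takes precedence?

Kowalski

By status category: Lindqvist (Grand Slam Winner); then Kowalski and Salazar (Tour Winner); then Pereira, Vance, Achebe, Takahashi and Bianchi (Qualifier).
Kowalski and Salazar are each a home-nation competitor, so the next rule applies.
Kowalski and Salazar both have date of most recent title May 5, 1997, so the next rule applies.
Kowalski and Salazar both have world ranking 182, so the next rule applies.
Among Kowalski and Salazar, alphabetically by surname: Kowalski before Salazar.
Pereira, Vance, Achebe, Takahashi and Bianchi are each a home-nation competitor, so the next rule applies.
Among Pereira, Vance, Achebe, Takahashi and Bianchi, by date of most recent title (later first): Pereira and Vance (Feb 16, 2013) before Achebe and Takahashi (Apr 14, 2011) before Bianchi (Feb 12, 2010).
Pereira and Vance both have world ranking 90, so the next rule applies.
Among Pereira and Vance, alphabetically by surname: Pereira before Vance.
Achebe and Takahashi both have world ranking 30, so the next rule applies.
Among Achebe and Takahashi, alphabetically by surname: Achebe before Takahashi.
So Kowalski takes precedence.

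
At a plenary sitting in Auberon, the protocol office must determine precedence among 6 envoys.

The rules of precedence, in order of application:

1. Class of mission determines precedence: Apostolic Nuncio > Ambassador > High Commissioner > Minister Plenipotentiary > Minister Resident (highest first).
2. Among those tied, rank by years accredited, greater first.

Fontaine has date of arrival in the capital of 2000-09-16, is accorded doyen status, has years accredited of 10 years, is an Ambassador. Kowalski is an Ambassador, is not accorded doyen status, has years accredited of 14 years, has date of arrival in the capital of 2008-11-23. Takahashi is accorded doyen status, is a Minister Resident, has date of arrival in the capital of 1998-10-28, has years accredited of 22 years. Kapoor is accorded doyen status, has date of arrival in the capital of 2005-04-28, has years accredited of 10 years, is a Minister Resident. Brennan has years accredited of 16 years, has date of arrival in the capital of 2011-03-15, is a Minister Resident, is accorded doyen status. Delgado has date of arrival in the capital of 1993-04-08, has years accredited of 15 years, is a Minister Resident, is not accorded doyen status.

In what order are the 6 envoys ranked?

Kowalski, Fontaine, Takahashi, Brennan, Delgado, Kapoor

By class of mission: Kowalski and Fontaine (Ambassador); then Takahashi, Brennan, Delgado and Kapoor (Minister Resident).
Among Kowalski and Fontaine, by years accredited (higher first): Kowalski (14 years) before Fontaine (10 years).
Among Takahashi, Brennan, Delgado and Kapoor, by years accredited (higher first): Takahashi (22 years) before Brennan (16 years) before Delgado (15 years) before Kapoor (10 years).
Full order: Kowalski, Fontaine, Takahashi, Brennan, Delgado, Kapoor.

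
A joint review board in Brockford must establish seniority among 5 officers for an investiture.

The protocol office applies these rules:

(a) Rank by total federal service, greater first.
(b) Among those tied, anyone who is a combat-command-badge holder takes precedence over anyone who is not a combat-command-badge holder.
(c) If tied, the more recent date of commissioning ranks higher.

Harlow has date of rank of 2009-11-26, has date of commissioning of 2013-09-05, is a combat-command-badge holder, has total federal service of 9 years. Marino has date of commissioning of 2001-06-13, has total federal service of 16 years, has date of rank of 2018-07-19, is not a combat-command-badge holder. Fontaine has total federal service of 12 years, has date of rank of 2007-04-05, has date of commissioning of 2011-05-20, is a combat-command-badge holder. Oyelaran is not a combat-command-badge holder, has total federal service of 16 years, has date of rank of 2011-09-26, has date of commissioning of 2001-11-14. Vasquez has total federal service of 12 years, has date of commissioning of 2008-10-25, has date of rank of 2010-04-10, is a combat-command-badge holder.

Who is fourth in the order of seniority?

By total federal service (higher first): Oyelaran and Marino (both 16 years); then Fontaine and Vasquez (both 12 years); then Harlow (9 years).
Oyelaran and Marino are each not a combat-command-badge holder, so the next rule applies.
Among Oyelaran and Marino, by date of commissioning (later first): Oyelaran (2001-11-14) before Marino (2001-06-13).
Fontaine and Vasquez are each a combat-command-badge holder, so the next rule applies.
Among Fontaine and Vasquez, by date of commissioning (later first): Fontaine (2011-05-20) before Vasquez (2008-10-25).
Order: Oyelaran, Marino, Fontaine, Vasquez, Harlow.

Vasquez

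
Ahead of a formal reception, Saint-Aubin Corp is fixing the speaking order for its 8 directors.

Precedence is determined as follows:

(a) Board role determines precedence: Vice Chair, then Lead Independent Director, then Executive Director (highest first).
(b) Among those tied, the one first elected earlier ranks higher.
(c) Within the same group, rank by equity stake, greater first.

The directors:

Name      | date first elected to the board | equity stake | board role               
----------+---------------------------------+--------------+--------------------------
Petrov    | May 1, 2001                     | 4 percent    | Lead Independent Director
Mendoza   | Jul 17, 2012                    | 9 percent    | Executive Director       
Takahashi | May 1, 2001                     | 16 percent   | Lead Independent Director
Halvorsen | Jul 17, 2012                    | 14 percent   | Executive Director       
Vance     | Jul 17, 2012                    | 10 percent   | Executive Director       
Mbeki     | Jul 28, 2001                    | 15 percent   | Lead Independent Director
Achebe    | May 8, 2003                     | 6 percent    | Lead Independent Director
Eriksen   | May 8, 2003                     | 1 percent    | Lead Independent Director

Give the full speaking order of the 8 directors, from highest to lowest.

By board role: Takahashi, Petrov, Mbeki, Achebe and Eriksen (Lead Independent Director); then Halvorsen, Vance and Mendoza (Executive Director).
Among Takahashi, Petrov, Mbeki, Achebe and Eriksen, by date first elected to the board (earlier first): Takahashi and Petrov (May 1, 2001) before Mbeki (Jul 28, 2001) before Achebe and Eriksen (May 8, 2003).
Among Takahashi and Petrov, by equity stake (higher first): Takahashi (16 percent) before Petrov (4 percent).
Among Achebe and Eriksen, by equity stake (higher first): Achebe (6 percent) before Eriksen (1 percent).
Halvorsen, Vance and Mendoza all have date first elected to the board Jul 17, 2012, so the next rule applies.
Among Halvorsen, Vance and Mendoza, by equity stake (higher first): Halvorsen (14 percent) before Vance (10 percent) before Mendoza (9 percent).
Full order: Takahashi, Petrov, Mbeki, Achebe, Eriksen, Halvorsen, Vance, Mendoza.

Takahashi, Petrov, Mbeki, Achebe, Eriksen, Halvorsen, Vance, Mendoza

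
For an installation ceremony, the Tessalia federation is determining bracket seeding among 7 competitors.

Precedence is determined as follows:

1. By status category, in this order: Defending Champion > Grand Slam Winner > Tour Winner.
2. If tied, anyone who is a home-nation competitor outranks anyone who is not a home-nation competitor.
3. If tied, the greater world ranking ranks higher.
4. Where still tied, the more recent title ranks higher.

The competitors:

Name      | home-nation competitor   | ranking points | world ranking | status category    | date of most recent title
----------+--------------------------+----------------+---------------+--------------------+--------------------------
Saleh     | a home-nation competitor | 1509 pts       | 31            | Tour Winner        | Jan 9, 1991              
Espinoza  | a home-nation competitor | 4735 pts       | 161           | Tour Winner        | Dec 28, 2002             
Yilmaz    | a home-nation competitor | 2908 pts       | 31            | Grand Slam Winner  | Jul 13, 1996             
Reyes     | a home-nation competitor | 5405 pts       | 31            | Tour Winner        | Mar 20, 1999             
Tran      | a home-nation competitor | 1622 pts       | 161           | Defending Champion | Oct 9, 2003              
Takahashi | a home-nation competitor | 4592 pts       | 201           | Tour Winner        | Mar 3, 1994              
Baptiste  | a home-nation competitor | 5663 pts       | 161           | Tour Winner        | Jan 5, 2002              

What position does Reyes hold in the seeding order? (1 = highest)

6

By status category: Tran (Defending Champion); then Yilmaz (Grand Slam Winner); then Takahashi, Espinoza, Baptiste, Reyes and Saleh (Tour Winner).
Takahashi, Espinoza, Baptiste, Reyes and Saleh are each a home-nation competitor, so the next rule applies.
Among Takahashi, Espinoza, Baptiste, Reyes and Saleh, by world ranking (higher first): Takahashi (201) before Espinoza and Baptiste (161) before Reyes and Saleh (31).
Among Espinoza and Baptiste, by date of most recent title (later first): Espinoza (Dec 28, 2002) before Baptiste (Jan 5, 2002).
Among Reyes and Saleh, by date of most recent title (later first): Reyes (Mar 20, 1999) before Saleh (Jan 9, 1991).
Order: Tran, Yilmaz, Takahashi, Espinoza, Baptiste, Reyes, Saleh. So position 6.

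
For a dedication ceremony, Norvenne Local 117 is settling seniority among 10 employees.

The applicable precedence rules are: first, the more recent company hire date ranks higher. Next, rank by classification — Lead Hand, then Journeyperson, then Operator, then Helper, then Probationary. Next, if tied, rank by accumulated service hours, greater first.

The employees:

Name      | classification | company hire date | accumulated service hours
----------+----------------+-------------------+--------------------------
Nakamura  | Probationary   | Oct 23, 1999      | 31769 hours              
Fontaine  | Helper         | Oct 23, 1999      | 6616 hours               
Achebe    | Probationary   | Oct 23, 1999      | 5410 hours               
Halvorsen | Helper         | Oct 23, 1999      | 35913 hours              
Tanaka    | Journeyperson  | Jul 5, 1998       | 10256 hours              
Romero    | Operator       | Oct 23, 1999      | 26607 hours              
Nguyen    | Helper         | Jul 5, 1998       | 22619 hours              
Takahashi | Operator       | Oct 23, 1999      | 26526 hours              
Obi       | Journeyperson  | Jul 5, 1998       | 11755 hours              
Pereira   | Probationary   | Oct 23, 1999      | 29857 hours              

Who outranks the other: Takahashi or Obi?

By company hire date (later first): Romero, Takahashi, Halvorsen, Fontaine, Nakamura, Pereira and Achebe (each Oct 23, 1999); then Obi, Tanaka and Nguyen (each Jul 5, 1998).
Among Romero, Takahashi, Halvorsen, Fontaine, Nakamura, Pereira and Achebe, by classification: Romero and Takahashi (Operator) before Halvorsen and Fontaine (Helper) before Nakamura, Pereira and Achebe (Probationary).
Among Romero and Takahashi, by accumulated service hours (higher first): Romero (26607 hours) before Takahashi (26526 hours).
Among Halvorsen and Fontaine, by accumulated service hours (higher first): Halvorsen (35913 hours) before Fontaine (6616 hours).
Among Nakamura, Pereira and Achebe, by accumulated service hours (higher first): Nakamura (31769 hours) before Pereira (29857 hours) before Achebe (5410 hours).
Among Obi, Tanaka and Nguyen, by classification: Obi and Tanaka (Journeyperson) before Nguyen (Helper).
Among Obi and Tanaka, by accumulated service hours (higher first): Obi (11755 hours) before Tanaka (10256 hours).
So Takahashi takes precedence.

Takahashi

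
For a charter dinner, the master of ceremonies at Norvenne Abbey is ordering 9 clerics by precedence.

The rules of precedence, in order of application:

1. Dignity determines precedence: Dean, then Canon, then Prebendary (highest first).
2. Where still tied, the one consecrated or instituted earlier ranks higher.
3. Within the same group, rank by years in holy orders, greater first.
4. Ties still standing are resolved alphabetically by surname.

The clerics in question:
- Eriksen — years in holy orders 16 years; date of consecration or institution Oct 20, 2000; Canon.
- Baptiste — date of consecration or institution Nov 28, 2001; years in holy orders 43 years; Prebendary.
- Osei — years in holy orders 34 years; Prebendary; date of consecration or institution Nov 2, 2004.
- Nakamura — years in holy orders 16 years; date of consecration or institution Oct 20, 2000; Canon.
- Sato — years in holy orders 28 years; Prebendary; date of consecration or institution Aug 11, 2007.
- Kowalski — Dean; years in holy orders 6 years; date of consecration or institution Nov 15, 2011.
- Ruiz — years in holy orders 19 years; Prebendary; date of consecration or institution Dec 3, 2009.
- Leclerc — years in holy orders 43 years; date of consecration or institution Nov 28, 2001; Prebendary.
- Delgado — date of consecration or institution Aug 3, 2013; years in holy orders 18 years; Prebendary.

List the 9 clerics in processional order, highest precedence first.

By dignity: Kowalski (Dean); then Eriksen and Nakamura (Canon); then Baptiste, Leclerc, Osei, Sato, Ruiz and Delgado (Prebendary).
Eriksen and Nakamura both have date of consecration or institution Oct 20, 2000, so the next rule applies.
Eriksen and Nakamura both have years in holy orders 16 years, so the next rule applies.
Among Eriksen and Nakamura, alphabetically by surname: Eriksen before Nakamura.
Among Baptiste, Leclerc, Osei, Sato, Ruiz and Delgado, by date of consecration or institution (earlier first): Baptiste and Leclerc (Nov 28, 2001) before Osei (Nov 2, 2004) before Sato (Aug 11, 2007) before Ruiz (Dec 3, 2009) before Delgado (Aug 3, 2013).
Baptiste and Leclerc both have years in holy orders 43 years, so the next rule applies.
Among Baptiste and Leclerc, alphabetically by surname: Baptiste before Leclerc.
Full order: Kowalski, Eriksen, Nakamura, Baptiste, Leclerc, Osei, Sato, Ruiz, Delgado.

Kowalski, Eriksen, Nakamura, Baptiste, Leclerc, Osei, Sato, Ruiz, Delgado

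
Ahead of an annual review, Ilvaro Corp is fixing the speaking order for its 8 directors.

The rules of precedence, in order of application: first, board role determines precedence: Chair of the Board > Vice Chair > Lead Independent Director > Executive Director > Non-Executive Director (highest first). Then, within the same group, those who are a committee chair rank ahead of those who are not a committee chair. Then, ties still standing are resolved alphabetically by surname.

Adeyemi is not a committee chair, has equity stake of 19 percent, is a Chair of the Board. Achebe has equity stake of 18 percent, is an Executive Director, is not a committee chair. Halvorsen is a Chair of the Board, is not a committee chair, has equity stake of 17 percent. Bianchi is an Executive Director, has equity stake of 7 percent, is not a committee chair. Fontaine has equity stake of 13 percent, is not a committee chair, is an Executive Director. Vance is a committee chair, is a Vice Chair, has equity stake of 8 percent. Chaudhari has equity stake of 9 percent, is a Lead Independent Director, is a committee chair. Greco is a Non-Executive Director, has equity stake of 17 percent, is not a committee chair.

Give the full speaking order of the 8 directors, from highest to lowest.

By board role: Adeyemi and Halvorsen (Chair of the Board); then Vance (Vice Chair); then Chaudhari (Lead Independent Director); then Achebe, Bianchi and Fontaine (Executive Director); then Greco (Non-Executive Director).
Adeyemi and Halvorsen are each not a committee chair, so the next rule applies.
Among Adeyemi and Halvorsen, alphabetically by surname: Adeyemi before Halvorsen.
Achebe, Bianchi and Fontaine are each not a committee chair, so the next rule applies.
Among Achebe, Bianchi and Fontaine, alphabetically by surname: Achebe before Bianchi before Fontaine.
Full order: Adeyemi, Halvorsen, Vance, Chaudhari, Achebe, Bianchi, Fontaine, Greco.

Adeyemi, Halvorsen, Vance, Chaudhari, Achebe, Bianchi, Fontaine, Greco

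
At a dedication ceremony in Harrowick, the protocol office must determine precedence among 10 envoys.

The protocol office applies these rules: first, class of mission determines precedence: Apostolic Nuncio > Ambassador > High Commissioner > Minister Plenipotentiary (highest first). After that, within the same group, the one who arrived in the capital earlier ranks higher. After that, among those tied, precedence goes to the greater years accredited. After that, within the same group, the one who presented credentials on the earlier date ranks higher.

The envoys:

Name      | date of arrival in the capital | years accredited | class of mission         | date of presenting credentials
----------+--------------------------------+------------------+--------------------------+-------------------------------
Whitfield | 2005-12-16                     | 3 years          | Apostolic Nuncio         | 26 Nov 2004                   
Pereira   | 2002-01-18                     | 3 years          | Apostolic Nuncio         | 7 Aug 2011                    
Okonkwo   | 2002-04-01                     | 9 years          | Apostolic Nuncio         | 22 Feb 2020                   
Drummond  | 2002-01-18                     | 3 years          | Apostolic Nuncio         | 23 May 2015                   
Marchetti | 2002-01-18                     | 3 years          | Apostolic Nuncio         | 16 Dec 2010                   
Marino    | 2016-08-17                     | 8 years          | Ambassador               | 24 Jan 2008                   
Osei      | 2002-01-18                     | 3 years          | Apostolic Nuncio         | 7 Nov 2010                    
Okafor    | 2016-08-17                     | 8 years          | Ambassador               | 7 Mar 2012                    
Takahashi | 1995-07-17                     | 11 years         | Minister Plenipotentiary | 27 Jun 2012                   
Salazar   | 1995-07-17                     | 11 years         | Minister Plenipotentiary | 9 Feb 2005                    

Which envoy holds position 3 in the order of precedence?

Pereira

By class of mission: Osei, Marchetti, Pereira, Drummond, Okonkwo and Whitfield (Apostolic Nuncio); then Marino and Okafor (Ambassador); then Salazar and Takahashi (Minister Plenipotentiary).
Among Osei, Marchetti, Pereira, Drummond, Okonkwo and Whitfield, by date of arrival in the capital (earlier first): Osei, Marchetti, Pereira and Drummond (2002-01-18) before Okonkwo (2002-04-01) before Whitfield (2005-12-16).
Osei, Marchetti, Pereira and Drummond all have years accredited 3 years, so the next rule applies.
Among Osei, Marchetti, Pereira and Drummond, by date of presenting credentials (earlier first): Osei (7 Nov 2010) before Marchetti (16 Dec 2010) before Pereira (7 Aug 2011) before Drummond (23 May 2015).
Marino and Okafor both have date of arrival in the capital 2016-08-17, so the next rule applies.
Marino and Okafor both have years accredited 8 years, so the next rule applies.
Among Marino and Okafor, by date of presenting credentials (earlier first): Marino (24 Jan 2008) before Okafor (7 Mar 2012).
Salazar and Takahashi both have date of arrival in the capital 1995-07-17, so the next rule applies.
Salazar and Takahashi both have years accredited 11 years, so the next rule applies.
Among Salazar and Takahashi, by date of presenting credentials (earlier first): Salazar (9 Feb 2005) before Takahashi (27 Jun 2012).
Order: Osei, Marchetti, Pereira, Drummond, Okonkwo, Whitfield, Marino, Okafor, Salazar, Takahashi.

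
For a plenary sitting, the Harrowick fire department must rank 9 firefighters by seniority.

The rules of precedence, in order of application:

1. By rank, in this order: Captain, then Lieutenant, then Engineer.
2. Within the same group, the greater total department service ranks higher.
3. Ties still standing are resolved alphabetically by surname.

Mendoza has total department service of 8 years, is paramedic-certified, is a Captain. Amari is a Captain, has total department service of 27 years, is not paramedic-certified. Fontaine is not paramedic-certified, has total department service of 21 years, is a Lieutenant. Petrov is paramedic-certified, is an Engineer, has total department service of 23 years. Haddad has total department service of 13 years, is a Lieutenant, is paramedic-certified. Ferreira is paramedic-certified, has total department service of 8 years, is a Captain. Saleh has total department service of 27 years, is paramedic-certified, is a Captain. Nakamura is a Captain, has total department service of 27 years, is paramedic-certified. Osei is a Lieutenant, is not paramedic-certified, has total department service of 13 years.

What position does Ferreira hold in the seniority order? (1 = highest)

By rank: Amari, Nakamura, Saleh, Ferreira and Mendoza (Captain); then Fontaine, Haddad and Osei (Lieutenant); then Petrov (Engineer).
Among Amari, Nakamura, Saleh, Ferreira and Mendoza, by total department service (higher first): Amari, Nakamura and Saleh (27 years) before Ferreira and Mendoza (8 years).
Among Amari, Nakamura and Saleh, alphabetically by surname: Amari before Nakamura before Saleh.
Among Ferreira and Mendoza, alphabetically by surname: Ferreira before Mendoza.
Among Fontaine, Haddad and Osei, by total department service (higher first): Fontaine (21 years) before Haddad and Osei (13 years).
Among Haddad and Osei, alphabetically by surname: Haddad before Osei.
Order: Amari, Nakamura, Saleh, Ferreira, Mendoza, Fontaine, Haddad, Osei, Petrov. So position 4.

4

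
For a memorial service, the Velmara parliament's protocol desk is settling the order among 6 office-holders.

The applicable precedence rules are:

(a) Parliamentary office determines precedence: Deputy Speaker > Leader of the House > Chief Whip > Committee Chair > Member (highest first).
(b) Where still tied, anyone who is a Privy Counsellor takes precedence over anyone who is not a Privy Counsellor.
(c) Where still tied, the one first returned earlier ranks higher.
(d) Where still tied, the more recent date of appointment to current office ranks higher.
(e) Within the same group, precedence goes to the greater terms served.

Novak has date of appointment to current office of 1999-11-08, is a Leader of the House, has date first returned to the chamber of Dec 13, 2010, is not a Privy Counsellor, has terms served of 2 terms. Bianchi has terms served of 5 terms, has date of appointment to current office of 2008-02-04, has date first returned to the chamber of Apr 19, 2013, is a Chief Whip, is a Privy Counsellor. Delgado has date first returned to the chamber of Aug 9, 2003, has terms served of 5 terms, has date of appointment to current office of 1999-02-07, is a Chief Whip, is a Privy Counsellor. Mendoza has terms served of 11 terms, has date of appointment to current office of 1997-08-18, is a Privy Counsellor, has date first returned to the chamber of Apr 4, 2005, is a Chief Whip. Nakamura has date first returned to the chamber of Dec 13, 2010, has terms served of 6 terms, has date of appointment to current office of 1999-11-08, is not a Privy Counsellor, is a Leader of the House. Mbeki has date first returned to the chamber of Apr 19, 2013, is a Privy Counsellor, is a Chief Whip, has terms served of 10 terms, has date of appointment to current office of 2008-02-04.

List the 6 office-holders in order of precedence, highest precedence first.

By parliamentary office: Nakamura and Novak (Leader of the House); then Delgado, Mendoza, Mbeki and Bianchi (Chief Whip).
Nakamura and Novak are each not a Privy Counsellor, so the next rule applies.
Nakamura and Novak both have date first returned to the chamber Dec 13, 2010, so the next rule applies.
Nakamura and Novak both have date of appointment to current office 1999-11-08, so the next rule applies.
Among Nakamura and Novak, by terms served (higher first): Nakamura (6 terms) before Novak (2 terms).
Delgado, Mendoza, Mbeki and Bianchi are each a Privy Counsellor, so the next rule applies.
Among Delgado, Mendoza, Mbeki and Bianchi, by date first returned to the chamber (earlier first): Delgado (Aug 9, 2003) before Mendoza (Apr 4, 2005) before Mbeki and Bianchi (Apr 19, 2013).
Mbeki and Bianchi both have date of appointment to current office 2008-02-04, so the next rule applies.
Among Mbeki and Bianchi, by terms served (higher first): Mbeki (10 terms) before Bianchi (5 terms).
Full order: Nakamura, Novak, Delgado, Mendoza, Mbeki, Bianchi.

Nakamura, Novak, Delgado, Mendoza, Mbeki, Bianchi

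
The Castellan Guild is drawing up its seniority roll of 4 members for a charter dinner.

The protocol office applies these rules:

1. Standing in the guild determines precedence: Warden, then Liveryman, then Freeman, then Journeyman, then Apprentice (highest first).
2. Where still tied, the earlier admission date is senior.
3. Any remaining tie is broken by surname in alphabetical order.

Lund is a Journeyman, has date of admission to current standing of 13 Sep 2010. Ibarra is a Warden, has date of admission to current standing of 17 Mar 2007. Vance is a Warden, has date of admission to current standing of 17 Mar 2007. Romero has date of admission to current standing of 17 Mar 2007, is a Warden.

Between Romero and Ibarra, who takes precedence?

By standing in the guild: Ibarra, Romero and Vance (Warden); then Lund (Journeyman).
Ibarra, Romero and Vance all have date of admission to current standing 17 Mar 2007, so the next rule applies.
Among Ibarra, Romero and Vance, alphabetically by surname: Ibarra before Romero before Vance.
So Ibarra takes precedence.

Ibarra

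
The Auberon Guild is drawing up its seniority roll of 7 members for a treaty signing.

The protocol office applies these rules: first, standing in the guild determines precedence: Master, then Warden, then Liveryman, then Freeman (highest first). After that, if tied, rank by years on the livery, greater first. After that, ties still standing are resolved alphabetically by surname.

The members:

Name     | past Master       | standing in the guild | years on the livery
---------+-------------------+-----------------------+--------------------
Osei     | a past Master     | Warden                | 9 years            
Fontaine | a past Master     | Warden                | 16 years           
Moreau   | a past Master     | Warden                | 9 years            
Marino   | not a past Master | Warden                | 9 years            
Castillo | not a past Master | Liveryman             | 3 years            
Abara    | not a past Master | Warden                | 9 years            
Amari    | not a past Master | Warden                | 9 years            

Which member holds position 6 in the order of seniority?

Osei

By standing in the guild: Fontaine, Abara, Amari, Marino, Moreau and Osei (Warden); then Castillo (Liveryman).
Among Fontaine, Abara, Amari, Marino, Moreau and Osei, by years on the livery (higher first): Fontaine (16 years) before Abara, Amari, Marino, Moreau and Osei (9 years).
Among Abara, Amari, Marino, Moreau and Osei, alphabetically by surname: Abara before Amari before Marino before Moreau before Osei.
Order: Fontaine, Abara, Amari, Marino, Moreau, Osei, Castillo.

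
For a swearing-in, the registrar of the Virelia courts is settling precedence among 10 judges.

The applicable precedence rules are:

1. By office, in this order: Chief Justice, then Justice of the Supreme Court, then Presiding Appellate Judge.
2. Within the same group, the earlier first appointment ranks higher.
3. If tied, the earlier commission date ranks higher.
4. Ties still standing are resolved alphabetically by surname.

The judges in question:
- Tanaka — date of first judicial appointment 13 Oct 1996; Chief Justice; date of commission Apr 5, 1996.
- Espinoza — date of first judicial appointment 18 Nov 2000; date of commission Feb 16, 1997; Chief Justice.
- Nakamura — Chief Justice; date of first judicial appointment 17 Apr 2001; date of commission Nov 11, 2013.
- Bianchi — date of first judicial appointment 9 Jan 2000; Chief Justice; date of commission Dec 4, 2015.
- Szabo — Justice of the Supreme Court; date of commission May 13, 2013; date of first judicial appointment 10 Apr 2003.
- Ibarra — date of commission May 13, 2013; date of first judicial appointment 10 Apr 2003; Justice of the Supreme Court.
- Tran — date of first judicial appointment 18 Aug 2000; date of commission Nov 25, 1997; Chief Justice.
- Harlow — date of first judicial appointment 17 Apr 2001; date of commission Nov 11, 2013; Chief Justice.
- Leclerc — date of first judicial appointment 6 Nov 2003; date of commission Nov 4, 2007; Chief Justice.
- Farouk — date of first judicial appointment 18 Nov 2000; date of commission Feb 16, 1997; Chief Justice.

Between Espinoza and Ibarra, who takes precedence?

By office: Tanaka, Bianchi, Tran, Espinoza, Farouk, Harlow, Nakamura and Leclerc (Chief Justice); then Ibarra and Szabo (Justice of the Supreme Court).
Among Tanaka, Bianchi, Tran, Espinoza, Farouk, Harlow, Nakamura and Leclerc, by date of first judicial appointment (earlier first): Tanaka (13 Oct 1996) before Bianchi (9 Jan 2000) before Tran (18 Aug 2000) before Espinoza and Farouk (18 Nov 2000) before Harlow and Nakamura (17 Apr 2001) before Leclerc (6 Nov 2003).
Espinoza and Farouk both have date of commission Feb 16, 1997, so the next rule applies.
Among Espinoza and Farouk, alphabetically by surname: Espinoza before Farouk.
Harlow and Nakamura both have date of commission Nov 11, 2013, so the next rule applies.
Among Harlow and Nakamura, alphabetically by surname: Harlow before Nakamura.
Ibarra and Szabo both have date of first judicial appointment 10 Apr 2003, so the next rule applies.
Ibarra and Szabo both have date of commission May 13, 2013, so the next rule applies.
Among Ibarra and Szabo, alphabetically by surname: Ibarra before Szabo.
So Espinoza takes precedence.

Espinoza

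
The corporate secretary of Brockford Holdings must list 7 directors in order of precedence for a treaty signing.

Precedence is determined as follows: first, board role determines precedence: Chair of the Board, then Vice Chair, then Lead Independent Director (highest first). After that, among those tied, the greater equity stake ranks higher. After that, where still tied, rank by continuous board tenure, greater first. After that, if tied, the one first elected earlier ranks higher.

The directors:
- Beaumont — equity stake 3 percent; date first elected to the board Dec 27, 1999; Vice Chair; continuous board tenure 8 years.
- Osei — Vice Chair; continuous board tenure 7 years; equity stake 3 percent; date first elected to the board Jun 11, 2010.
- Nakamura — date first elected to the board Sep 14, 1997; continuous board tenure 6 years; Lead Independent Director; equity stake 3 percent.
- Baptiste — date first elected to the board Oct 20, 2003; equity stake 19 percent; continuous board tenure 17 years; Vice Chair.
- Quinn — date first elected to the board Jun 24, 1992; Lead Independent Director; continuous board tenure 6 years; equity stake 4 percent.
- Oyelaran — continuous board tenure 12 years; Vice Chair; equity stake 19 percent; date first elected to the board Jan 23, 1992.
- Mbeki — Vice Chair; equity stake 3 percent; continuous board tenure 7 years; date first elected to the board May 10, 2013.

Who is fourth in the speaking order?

Osei

By board role: Baptiste, Oyelaran, Beaumont, Osei and Mbeki (Vice Chair); then Quinn and Nakamura (Lead Independent Director).
Among Baptiste, Oyelaran, Beaumont, Osei and Mbeki, by equity stake (higher first): Baptiste and Oyelaran (19 percent) before Beaumont, Osei and Mbeki (3 percent).
Among Baptiste and Oyelaran, by continuous board tenure (higher first): Baptiste (17 years) before Oyelaran (12 years).
Among Beaumont, Osei and Mbeki, by continuous board tenure (higher first): Beaumont (8 years) before Osei and Mbeki (7 years).
Among Osei and Mbeki, by date first elected to the board (earlier first): Osei (Jun 11, 2010) before Mbeki (May 10, 2013).
Among Quinn and Nakamura, by equity stake (higher first): Quinn (4 percent) before Nakamura (3 percent).
Order: Baptiste, Oyelaran, Beaumont, Osei, Mbeki, Quinn, Nakamura.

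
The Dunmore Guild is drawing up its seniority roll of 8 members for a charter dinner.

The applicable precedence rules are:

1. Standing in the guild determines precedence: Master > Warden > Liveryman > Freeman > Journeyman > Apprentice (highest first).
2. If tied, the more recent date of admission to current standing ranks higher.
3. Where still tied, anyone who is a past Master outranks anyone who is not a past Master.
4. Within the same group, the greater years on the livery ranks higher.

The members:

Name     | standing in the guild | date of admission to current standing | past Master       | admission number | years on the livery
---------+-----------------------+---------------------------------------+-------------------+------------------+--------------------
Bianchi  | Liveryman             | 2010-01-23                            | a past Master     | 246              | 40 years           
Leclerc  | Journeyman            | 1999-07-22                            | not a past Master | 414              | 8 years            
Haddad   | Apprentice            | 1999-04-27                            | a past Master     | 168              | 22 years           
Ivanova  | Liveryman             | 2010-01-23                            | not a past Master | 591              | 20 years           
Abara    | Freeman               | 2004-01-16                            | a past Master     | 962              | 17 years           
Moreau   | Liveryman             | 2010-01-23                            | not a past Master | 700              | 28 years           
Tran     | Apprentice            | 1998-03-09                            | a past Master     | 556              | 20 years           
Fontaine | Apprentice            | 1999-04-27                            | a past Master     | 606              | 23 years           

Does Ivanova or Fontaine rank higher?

Ivanova

By standing in the guild: Bianchi, Moreau and Ivanova (Liveryman); then Abara (Freeman); then Leclerc (Journeyman); then Fontaine, Haddad and Tran (Apprentice).
Bianchi, Moreau and Ivanova all have date of admission to current standing 2010-01-23, so the next rule applies.
Among Bianchi, Moreau and Ivanova, a past Master before not a past Master: Bianchi (a past Master) before Moreau and Ivanova (not a past Master).
Among Moreau and Ivanova, by years on the livery (higher first): Moreau (28 years) before Ivanova (20 years).
Among Fontaine, Haddad and Tran, by date of admission to current standing (later first): Fontaine and Haddad (1999-04-27) before Tran (1998-03-09).
Fontaine and Haddad are each a past Master, so the next rule applies.
Among Fontaine and Haddad, by years on the livery (higher first): Fontaine (23 years) before Haddad (22 years).
So Ivanova takes precedence.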